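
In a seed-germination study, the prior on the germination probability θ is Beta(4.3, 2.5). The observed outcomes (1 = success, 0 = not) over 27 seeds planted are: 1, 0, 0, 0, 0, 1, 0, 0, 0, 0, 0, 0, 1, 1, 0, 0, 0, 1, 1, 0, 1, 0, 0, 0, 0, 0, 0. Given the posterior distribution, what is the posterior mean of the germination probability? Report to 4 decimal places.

The Beta prior is conjugate to a Binomial/Bernoulli likelihood; the update adds successes to α and failures to β.
Posterior: Beta(α+k, β+n−k) = Beta(4.3+7, 2.5+20) = Beta(11.3, 22.5).
Posterior mean = α/(α+β) = 11.3/33.8 = 0.3343.

0.3343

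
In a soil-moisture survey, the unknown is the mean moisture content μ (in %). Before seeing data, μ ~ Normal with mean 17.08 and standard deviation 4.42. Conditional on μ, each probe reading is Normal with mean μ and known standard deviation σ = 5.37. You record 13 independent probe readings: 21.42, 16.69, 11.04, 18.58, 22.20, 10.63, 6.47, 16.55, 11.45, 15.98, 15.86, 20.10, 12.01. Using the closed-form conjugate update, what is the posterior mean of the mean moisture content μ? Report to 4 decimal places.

For Normal data with known variance σ², a Normal(μ₀, σ₀²) prior on μ is conjugate. Posterior precision = 1/σ₀² + n/σ²; posterior mean is the precision-weighted average of μ₀ and x̄.
Σxᵢ = 21.42 + 16.69 + 11.04 + 18.58 + 22.20 + 10.63 + 6.47 + 16.55 + 11.45 + 15.98 + 15.86 + 20.10 + 12.01 = 198.98, so n·x̄ = 198.98.
σ₀² = 4.42² = 19.5364, σ² = 5.37² = 28.8369; σ² + n·σ₀² = 28.8369 + 13·19.5364 = 282.8101.
Posterior mean = (μ₀/σ₀² + n·x̄/σ²)/(1/σ₀² + n/σ²) = (σ²·μ₀ + σ₀²·n·x̄)/(σ² + n·σ₀²) = (28.8369·17.08 + 19.5364·198.98)/282.8101 = 4379.887124/282.8101 = 15.4870.

15.4870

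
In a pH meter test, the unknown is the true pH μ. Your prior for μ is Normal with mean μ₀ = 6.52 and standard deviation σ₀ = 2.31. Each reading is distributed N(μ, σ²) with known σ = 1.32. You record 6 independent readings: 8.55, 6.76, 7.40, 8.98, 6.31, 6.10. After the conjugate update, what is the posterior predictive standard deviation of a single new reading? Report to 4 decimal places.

1.4205

For Normal data with known variance σ², a Normal(μ₀, σ₀²) prior on μ is conjugate. Posterior precision = 1/σ₀² + n/σ²; posterior mean is the precision-weighted average of μ₀ and x̄.
σ₀² = 2.31² = 5.3361, σ² = 1.32² = 1.7424; σ² + n·σ₀² = 1.7424 + 6·5.3361 = 33.759.
Posterior precision = 1/σ₀² + n/σ² = 1/5.3361 + 6/1.7424 = (σ² + n·σ₀²)/(σ₀²σ²) = 33.759/(5.3361·1.7424); posterior variance σₙ² = σ₀²σ²/(σ² + n·σ₀²) = 5.3361·1.7424/33.759 = 0.275412.
Predictive variance for one new observation = σₙ² + σ² = 5.3361·1.7424/33.759 + 1.7424 = σ²·(σ₀² + 33.759)/33.759 = 1.7424·39.0951/33.759 = 2.017812; SD = √(1.7424·39.0951/33.759) = 1.4205.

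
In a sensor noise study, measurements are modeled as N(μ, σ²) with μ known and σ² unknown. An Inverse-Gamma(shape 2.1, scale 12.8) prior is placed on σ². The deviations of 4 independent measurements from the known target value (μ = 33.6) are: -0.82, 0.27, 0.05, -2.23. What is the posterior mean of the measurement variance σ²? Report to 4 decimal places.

5.0517

With known mean μ and an Inverse-Gamma(α, β) prior on σ², the Normal likelihood is conjugate: posterior is Inv-Gamma(α + n/2, β + Σ(xᵢ−μ)²/2).
Σ(xᵢ−μ)² = (-0.82)² + (0.27)² + (0.05)² + (-2.23)² = 5.7207.
Posterior: Inv-Gamma(2.1 + 4/2, 12.8 + 5.7207/2) = Inv-Gamma(4.10, 15.66035).
E[σ²|data] = β/(α−1) = 15.66035/3.10 = 5.0517.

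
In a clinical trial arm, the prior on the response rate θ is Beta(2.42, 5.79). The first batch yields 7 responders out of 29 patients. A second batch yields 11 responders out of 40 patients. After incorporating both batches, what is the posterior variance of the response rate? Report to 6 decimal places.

0.002487

The Beta prior is conjugate to a Binomial/Bernoulli likelihood; the update adds successes to α and failures to β.
After batch 1: Beta(2.42+7, 5.79+22) = Beta(9.42, 27.79).
After batch 2: Beta(9.42+11, 27.79+29) = Beta(20.42, 56.79).
Var = αβ/((α+β)²(α+β+1)) = 20.42·56.79/(77.21²·78.21) = 0.002487.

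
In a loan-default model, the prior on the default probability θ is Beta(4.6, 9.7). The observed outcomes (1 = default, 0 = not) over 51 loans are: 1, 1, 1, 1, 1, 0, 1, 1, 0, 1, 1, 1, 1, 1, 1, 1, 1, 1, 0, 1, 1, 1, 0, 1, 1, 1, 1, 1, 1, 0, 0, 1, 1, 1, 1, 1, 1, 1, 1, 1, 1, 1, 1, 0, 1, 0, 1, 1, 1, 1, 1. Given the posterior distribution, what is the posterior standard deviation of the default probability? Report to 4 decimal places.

0.0546

The Beta prior is conjugate to a Binomial/Bernoulli likelihood; the update adds successes to α and failures to β.
Posterior: Beta(α+k, β+n−k) = Beta(4.6+43, 9.7+8) = Beta(47.6, 17.7).
Var = αβ/((α+β)²(α+β+1)) = 47.6·17.7/(65.3²·66.3) = 0.00298017; SD = √0.00298017 = 0.0546.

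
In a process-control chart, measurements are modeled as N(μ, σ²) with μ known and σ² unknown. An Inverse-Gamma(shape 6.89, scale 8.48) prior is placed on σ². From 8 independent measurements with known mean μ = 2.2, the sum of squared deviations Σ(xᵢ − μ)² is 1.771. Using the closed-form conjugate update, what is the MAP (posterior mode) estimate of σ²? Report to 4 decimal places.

With known mean μ and an Inverse-Gamma(α, β) prior on σ², the Normal likelihood is conjugate: posterior is Inv-Gamma(α + n/2, β + Σ(xᵢ−μ)²/2).
Posterior: Inv-Gamma(6.89 + 8/2, 8.48 + 1.771/2) = Inv-Gamma(10.89, 9.3655).
Mode = β/(α+1) = 9.3655/11.89 = 0.7877.

0.7877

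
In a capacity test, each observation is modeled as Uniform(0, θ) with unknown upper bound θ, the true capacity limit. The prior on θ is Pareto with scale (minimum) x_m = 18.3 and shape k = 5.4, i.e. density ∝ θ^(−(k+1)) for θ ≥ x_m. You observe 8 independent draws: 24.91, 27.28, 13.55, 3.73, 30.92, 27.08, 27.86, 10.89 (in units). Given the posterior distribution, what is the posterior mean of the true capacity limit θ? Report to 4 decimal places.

A Pareto(scale x_m, shape k) prior on the upper bound θ of Uniform(0, θ) is conjugate: posterior is Pareto(max(x_m, max xᵢ), k + n).
Sample maximum = 30.92; prior scale x_m = 18.3 → posterior scale = max = 30.92.
Posterior shape = 5.4 + 8 = 13.4.
E[θ|data] = k·x_m/(k−1) = 13.4·30.92/12.4 = 33.4135.

33.4135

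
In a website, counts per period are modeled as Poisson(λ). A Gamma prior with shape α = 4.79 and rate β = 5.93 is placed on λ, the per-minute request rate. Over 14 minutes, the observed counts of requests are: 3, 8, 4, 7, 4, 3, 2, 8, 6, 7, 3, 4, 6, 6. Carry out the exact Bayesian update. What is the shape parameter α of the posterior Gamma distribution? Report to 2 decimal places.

75.79

With a Gamma(shape α, rate β) prior, the Poisson likelihood is conjugate: the posterior is Gamma(α + ΣXᵢ, β + n).
Sum of counts S = 71 over n = 14 minutes.
Posterior: Gamma(α+S, β+n) = Gamma(4.79+71, 5.93+14) = Gamma(75.79, 19.93).
Posterior α = 75.79.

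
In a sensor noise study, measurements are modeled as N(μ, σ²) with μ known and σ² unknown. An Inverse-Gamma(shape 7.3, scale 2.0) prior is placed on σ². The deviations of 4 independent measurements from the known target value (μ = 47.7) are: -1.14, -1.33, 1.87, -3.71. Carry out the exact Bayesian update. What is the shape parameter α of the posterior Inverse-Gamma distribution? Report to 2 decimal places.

With known mean μ and an Inverse-Gamma(α, β) prior on σ², the Normal likelihood is conjugate: posterior is Inv-Gamma(α + n/2, β + Σ(xᵢ−μ)²/2).
Σ(xᵢ−μ)² = (-1.14)² + (-1.33)² + (1.87)² + (-3.71)² = 20.3295.
Posterior: Inv-Gamma(7.3 + 4/2, 2.0 + 20.3295/2) = Inv-Gamma(9.30, 12.16475).
Posterior α = 9.30.

9.30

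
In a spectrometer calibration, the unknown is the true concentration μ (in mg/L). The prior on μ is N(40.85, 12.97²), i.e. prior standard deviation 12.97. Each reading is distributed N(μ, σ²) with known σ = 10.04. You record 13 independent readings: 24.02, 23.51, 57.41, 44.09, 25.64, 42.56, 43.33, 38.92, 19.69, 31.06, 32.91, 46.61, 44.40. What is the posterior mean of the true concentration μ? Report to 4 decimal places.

For Normal data with known variance σ², a Normal(μ₀, σ₀²) prior on μ is conjugate. Posterior precision = 1/σ₀² + n/σ²; posterior mean is the precision-weighted average of μ₀ and x̄.
Σxᵢ = 24.02 + 23.51 + 57.41 + 44.09 + 25.64 + 42.56 + 43.33 + 38.92 + 19.69 + 31.06 + 32.91 + 46.61 + 44.40 = 474.15, so n·x̄ = 474.15.
σ₀² = 12.97² = 168.2209, σ² = 10.04² = 100.8016; σ² + n·σ₀² = 100.8016 + 13·168.2209 = 2287.6733.
Posterior mean = (μ₀/σ₀² + n·x̄/σ²)/(1/σ₀² + n/σ²) = (σ²·μ₀ + σ₀²·n·x̄)/(σ² + n·σ₀²) = (100.8016·40.85 + 168.2209·474.15)/2287.6733 = 83879.685095/2287.6733 = 36.6659.

36.6659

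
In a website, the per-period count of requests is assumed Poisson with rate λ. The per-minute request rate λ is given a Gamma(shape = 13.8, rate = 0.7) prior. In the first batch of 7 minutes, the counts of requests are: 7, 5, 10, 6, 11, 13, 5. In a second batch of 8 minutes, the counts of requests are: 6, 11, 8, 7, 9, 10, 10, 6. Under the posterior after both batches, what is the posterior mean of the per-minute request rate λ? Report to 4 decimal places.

With a Gamma(shape α, rate β) prior, the Poisson likelihood is conjugate: the posterior is Gamma(α + ΣXᵢ, β + n).
Batch 1: sum of counts S = 57 over n = 7 minutes.
After batch 1: Gamma(α+S, β+n) = Gamma(13.8+57, 0.7+7) = Gamma(70.8, 7.7).
Batch 2: sum of counts S = 67 over n = 8 minutes.
After batch 2: Gamma(α+S, β+n) = Gamma(70.8+67, 7.7+8) = Gamma(137.8, 15.7).
Posterior mean = α/β = 137.8/15.7 = 8.7771.

8.7771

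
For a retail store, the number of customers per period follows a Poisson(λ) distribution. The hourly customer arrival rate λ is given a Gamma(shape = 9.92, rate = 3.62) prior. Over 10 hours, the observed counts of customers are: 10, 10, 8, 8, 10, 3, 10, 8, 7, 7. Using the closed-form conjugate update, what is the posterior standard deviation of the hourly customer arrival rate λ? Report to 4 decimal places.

0.7001

With a Gamma(shape α, rate β) prior, the Poisson likelihood is conjugate: the posterior is Gamma(α + ΣXᵢ, β + n).
Sum of counts S = 81 over n = 10 hours.
Posterior: Gamma(α+S, β+n) = Gamma(9.92+81, 3.62+10) = Gamma(90.92, 13.62).
SD = √α/β = √90.92/13.62 = 0.7001.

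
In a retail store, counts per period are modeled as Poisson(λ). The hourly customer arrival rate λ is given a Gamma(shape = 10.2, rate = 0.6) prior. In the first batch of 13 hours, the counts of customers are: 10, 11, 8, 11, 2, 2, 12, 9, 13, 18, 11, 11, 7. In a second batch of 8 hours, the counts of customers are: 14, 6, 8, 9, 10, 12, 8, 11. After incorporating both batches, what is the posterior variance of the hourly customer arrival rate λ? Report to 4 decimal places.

0.4570

With a Gamma(shape α, rate β) prior, the Poisson likelihood is conjugate: the posterior is Gamma(α + ΣXᵢ, β + n).
Batch 1: sum of counts S = 125 over n = 13 hours.
After batch 1: Gamma(α+S, β+n) = Gamma(10.2+125, 0.6+13) = Gamma(135.2, 13.6).
Batch 2: sum of counts S = 78 over n = 8 hours.
After batch 2: Gamma(α+S, β+n) = Gamma(135.2+78, 13.6+8) = Gamma(213.2, 21.6).
Var = α/β² = 213.2/21.6² = 0.4570.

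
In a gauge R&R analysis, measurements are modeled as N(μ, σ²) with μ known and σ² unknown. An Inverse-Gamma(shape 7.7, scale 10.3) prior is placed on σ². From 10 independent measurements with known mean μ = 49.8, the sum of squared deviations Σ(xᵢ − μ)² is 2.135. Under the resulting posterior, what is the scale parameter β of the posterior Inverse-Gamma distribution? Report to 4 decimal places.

11.3675

With known mean μ and an Inverse-Gamma(α, β) prior on σ², the Normal likelihood is conjugate: posterior is Inv-Gamma(α + n/2, β + Σ(xᵢ−μ)²/2).
Posterior: Inv-Gamma(7.7 + 10/2, 10.3 + 2.135/2) = Inv-Gamma(12.70, 11.3675).
Posterior β = 11.3675.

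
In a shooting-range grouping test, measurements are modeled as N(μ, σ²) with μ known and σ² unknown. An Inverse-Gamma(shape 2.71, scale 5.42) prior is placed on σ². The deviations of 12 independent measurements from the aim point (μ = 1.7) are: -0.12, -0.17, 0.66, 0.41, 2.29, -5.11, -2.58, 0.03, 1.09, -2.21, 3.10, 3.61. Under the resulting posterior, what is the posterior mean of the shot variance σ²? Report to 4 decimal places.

With known mean μ and an Inverse-Gamma(α, β) prior on σ², the Normal likelihood is conjugate: posterior is Inv-Gamma(α + n/2, β + Σ(xᵢ−μ)²/2).
Σ(xᵢ−μ)² = (-0.12)² + (-0.17)² + (0.66)² + (0.41)² + (2.29)² + (-5.11)² + (-2.58)² + (0.03)² + (1.09)² + (-2.21)² + (3.10)² + (3.61)² = 67.3748.
Posterior: Inv-Gamma(2.71 + 12/2, 5.42 + 67.3748/2) = Inv-Gamma(8.71, 39.10740).
E[σ²|data] = β/(α−1) = 39.10740/7.71 = 5.0723.

5.0723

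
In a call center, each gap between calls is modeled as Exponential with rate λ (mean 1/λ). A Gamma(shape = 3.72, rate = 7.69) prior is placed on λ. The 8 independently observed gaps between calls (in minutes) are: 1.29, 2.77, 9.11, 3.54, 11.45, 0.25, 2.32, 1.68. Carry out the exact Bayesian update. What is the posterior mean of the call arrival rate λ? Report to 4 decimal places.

With a Gamma(shape α, rate β) prior on the exponential rate λ, the posterior after n observations with total T = Σxᵢ is Gamma(α+n, β+T).
Sum of observations T = 32.41 minutes; n = 8.
Posterior: Gamma(3.72+8, 7.69+32.41) = Gamma(11.72, 40.10).
Posterior mean of λ = α/β = 11.72/40.10 = 0.2923.

0.2923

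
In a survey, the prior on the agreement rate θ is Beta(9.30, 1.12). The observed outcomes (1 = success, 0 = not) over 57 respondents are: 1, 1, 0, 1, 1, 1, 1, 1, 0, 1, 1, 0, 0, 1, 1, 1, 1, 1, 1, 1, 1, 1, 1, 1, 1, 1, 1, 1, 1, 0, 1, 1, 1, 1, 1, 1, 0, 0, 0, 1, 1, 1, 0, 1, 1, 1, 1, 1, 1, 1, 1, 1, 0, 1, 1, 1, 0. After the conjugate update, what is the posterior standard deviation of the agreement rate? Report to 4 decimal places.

0.0464

The Beta prior is conjugate to a Binomial/Bernoulli likelihood; the update adds successes to α and failures to β.
Posterior: Beta(α+k, β+n−k) = Beta(9.30+46, 1.12+11) = Beta(55.30, 12.12).
Var = αβ/((α+β)²(α+β+1)) = 55.30·12.12/(67.42²·68.42) = 0.00215510; SD = √0.00215510 = 0.0464.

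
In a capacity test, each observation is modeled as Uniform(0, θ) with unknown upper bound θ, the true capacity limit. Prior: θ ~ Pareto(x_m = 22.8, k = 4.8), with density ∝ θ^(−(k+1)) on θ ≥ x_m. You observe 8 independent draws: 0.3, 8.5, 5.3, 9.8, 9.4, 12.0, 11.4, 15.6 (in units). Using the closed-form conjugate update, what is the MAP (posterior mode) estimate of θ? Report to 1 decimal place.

A Pareto(scale x_m, shape k) prior on the upper bound θ of Uniform(0, θ) is conjugate: posterior is Pareto(max(x_m, max xᵢ), k + n).
Sample maximum = 15.6; prior scale x_m = 22.8 → posterior scale = max = 22.8.
Posterior shape = 4.8 + 8 = 12.8.
The Pareto density is decreasing on [x_m, ∞), so the mode is x_m = 22.8.

22.8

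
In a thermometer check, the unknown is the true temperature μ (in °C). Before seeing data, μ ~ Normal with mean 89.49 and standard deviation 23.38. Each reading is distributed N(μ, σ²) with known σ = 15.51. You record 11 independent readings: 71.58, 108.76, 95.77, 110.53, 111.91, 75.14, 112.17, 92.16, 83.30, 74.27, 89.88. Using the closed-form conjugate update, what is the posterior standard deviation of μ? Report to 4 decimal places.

For Normal data with known variance σ², a Normal(μ₀, σ₀²) prior on μ is conjugate. Posterior precision = 1/σ₀² + n/σ²; posterior mean is the precision-weighted average of μ₀ and x̄.
σ₀² = 23.38² = 546.6244, σ² = 15.51² = 240.5601; σ² + n·σ₀² = 240.5601 + 11·546.6244 = 6253.4285.
Posterior precision = 1/σ₀² + n/σ² = 1/546.6244 + 11/240.5601 = (σ² + n·σ₀²)/(σ₀²σ²) = 6253.4285/(546.6244·240.5601); posterior variance σₙ² = σ₀²σ²/(σ² + n·σ₀²) = 546.6244·240.5601/6253.4285 = 21.027828.
Posterior SD = √σₙ² = √(546.6244·240.5601/6253.4285) = 4.5856.

4.5856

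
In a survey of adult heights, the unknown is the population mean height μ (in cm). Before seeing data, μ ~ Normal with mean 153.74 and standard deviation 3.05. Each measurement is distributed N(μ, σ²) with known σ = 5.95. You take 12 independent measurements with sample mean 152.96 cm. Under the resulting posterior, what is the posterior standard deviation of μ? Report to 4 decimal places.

For Normal data with known variance σ², a Normal(μ₀, σ₀²) prior on μ is conjugate. Posterior precision = 1/σ₀² + n/σ²; posterior mean is the precision-weighted average of μ₀ and x̄.
σ₀² = 3.05² = 9.3025, σ² = 5.95² = 35.4025; σ² + n·σ₀² = 35.4025 + 12·9.3025 = 147.0325.
Posterior precision = 1/σ₀² + n/σ² = 1/9.3025 + 12/35.4025 = (σ² + n·σ₀²)/(σ₀²σ²) = 147.0325/(9.3025·35.4025); posterior variance σₙ² = σ₀²σ²/(σ² + n·σ₀²) = 9.3025·35.4025/147.0325 = 2.239857.
Posterior SD = √σₙ² = √(9.3025·35.4025/147.0325) = 1.4966.

1.4966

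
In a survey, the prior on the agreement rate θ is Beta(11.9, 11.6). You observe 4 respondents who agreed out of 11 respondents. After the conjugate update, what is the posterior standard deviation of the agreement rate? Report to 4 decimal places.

0.0837

The Beta prior is conjugate to a Binomial/Bernoulli likelihood; the update adds successes to α and failures to β.
Posterior: Beta(α+k, β+n−k) = Beta(11.9+4, 11.6+7) = Beta(15.9, 18.6).
Var = αβ/((α+β)²(α+β+1)) = 15.9·18.6/(34.5²·35.5) = 0.00699912; SD = √0.00699912 = 0.0837.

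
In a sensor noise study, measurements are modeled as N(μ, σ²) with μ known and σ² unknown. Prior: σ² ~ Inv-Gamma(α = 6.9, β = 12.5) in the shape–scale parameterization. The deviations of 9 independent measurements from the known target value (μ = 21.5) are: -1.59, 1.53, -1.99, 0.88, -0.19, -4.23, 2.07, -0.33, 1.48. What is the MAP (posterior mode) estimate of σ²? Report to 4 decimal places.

With known mean μ and an Inverse-Gamma(α, β) prior on σ², the Normal likelihood is conjugate: posterior is Inv-Gamma(α + n/2, β + Σ(xᵢ−μ)²/2).
Σ(xᵢ−μ)² = (-1.59)² + (1.53)² + (-1.99)² + (0.88)² + (-0.19)² + (-4.23)² + (2.07)² + (-0.33)² + (1.48)² = 34.1167.
Posterior: Inv-Gamma(6.9 + 9/2, 12.5 + 34.1167/2) = Inv-Gamma(11.40, 29.55835).
Mode = β/(α+1) = 29.55835/12.40 = 2.3837.

2.3837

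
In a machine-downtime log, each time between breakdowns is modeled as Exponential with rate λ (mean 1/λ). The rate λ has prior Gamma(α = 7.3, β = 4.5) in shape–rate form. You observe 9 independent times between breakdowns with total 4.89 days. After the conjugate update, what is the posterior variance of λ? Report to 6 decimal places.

With a Gamma(shape α, rate β) prior on the exponential rate λ, the posterior after n observations with total T = Σxᵢ is Gamma(α+n, β+T).
Posterior: Gamma(7.3+9, 4.5+4.89) = Gamma(16.3, 9.39).
Var = α/β² = 0.184866.

0.184866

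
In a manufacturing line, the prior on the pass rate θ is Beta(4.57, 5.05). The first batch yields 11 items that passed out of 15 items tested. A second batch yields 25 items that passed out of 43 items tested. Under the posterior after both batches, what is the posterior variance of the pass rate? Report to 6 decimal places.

0.003498

The Beta prior is conjugate to a Binomial/Bernoulli likelihood; the update adds successes to α and failures to β.
After batch 1: Beta(4.57+11, 5.05+4) = Beta(15.57, 9.05).
After batch 2: Beta(15.57+25, 9.05+18) = Beta(40.57, 27.05).
Var = αβ/((α+β)²(α+β+1)) = 40.57·27.05/(67.62²·68.62) = 0.003498.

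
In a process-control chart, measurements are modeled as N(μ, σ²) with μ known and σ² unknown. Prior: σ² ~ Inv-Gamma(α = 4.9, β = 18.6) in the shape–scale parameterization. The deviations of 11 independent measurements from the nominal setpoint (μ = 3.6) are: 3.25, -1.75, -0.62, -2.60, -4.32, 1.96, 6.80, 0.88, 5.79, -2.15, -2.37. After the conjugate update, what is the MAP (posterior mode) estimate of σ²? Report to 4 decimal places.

With known mean μ and an Inverse-Gamma(α, β) prior on σ², the Normal likelihood is conjugate: posterior is Inv-Gamma(α + n/2, β + Σ(xᵢ−μ)²/2).
Σ(xᵢ−μ)² = (3.25)² + (-1.75)² + (-0.62)² + (-2.60)² + (-4.32)² + (1.96)² + (6.80)² + (0.88)² + (5.79)² + (-2.15)² + (-2.37)² = 134.0513.
Posterior: Inv-Gamma(4.9 + 11/2, 18.6 + 134.0513/2) = Inv-Gamma(10.40, 85.62565).
Mode = β/(α+1) = 85.62565/11.40 = 7.5110.

7.5110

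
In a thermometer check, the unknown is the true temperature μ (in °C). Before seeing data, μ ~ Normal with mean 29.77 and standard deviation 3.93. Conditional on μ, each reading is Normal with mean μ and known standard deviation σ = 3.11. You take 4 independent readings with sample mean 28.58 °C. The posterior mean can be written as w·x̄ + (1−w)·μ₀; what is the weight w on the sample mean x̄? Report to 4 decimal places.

0.8646

For Normal data with known variance σ², a Normal(μ₀, σ₀²) prior on μ is conjugate. Posterior precision = 1/σ₀² + n/σ²; posterior mean is the precision-weighted average of μ₀ and x̄.
σ₀² = 3.93² = 15.4449, σ² = 3.11² = 9.6721. Prior precision 1/σ₀² = 1/15.4449; data precision n/σ² = 4/9.6721.
w = (n/σ²)/(1/σ₀² + n/σ²) = n·σ₀²/(σ² + n·σ₀²) = 4·15.4449/(9.6721 + 4·15.4449) = 61.7796/71.4517 = 0.8646.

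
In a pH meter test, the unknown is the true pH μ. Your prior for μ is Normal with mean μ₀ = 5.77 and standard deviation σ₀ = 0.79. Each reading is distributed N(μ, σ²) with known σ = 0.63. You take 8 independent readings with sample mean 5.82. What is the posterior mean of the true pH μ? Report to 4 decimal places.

For Normal data with known variance σ², a Normal(μ₀, σ₀²) prior on μ is conjugate. Posterior precision = 1/σ₀² + n/σ²; posterior mean is the precision-weighted average of μ₀ and x̄.
n·x̄ = 8·5.82 = 46.56.
σ₀² = 0.79² = 0.6241, σ² = 0.63² = 0.3969; σ² + n·σ₀² = 0.3969 + 8·0.6241 = 5.3897.
Posterior mean = (μ₀/σ₀² + n·x̄/σ²)/(1/σ₀² + n/σ²) = (σ²·μ₀ + σ₀²·n·x̄)/(σ² + n·σ₀²) = (0.3969·5.77 + 0.6241·46.56)/5.3897 = 31.348209/5.3897 = 5.8163.

5.8163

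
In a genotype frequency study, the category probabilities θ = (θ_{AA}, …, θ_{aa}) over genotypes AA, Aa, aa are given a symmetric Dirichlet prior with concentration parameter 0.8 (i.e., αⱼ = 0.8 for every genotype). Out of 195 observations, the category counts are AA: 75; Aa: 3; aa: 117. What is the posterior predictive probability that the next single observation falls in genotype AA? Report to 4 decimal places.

The Dirichlet prior is conjugate to the Multinomial likelihood: each posterior αⱼ = prior αⱼ + observed count nⱼ.
Posterior concentration: (75.8, 3.8, 117.8), total = 197.4.
P(next = AA | data) = α_{AA}/Σα = 0.3840.

0.3840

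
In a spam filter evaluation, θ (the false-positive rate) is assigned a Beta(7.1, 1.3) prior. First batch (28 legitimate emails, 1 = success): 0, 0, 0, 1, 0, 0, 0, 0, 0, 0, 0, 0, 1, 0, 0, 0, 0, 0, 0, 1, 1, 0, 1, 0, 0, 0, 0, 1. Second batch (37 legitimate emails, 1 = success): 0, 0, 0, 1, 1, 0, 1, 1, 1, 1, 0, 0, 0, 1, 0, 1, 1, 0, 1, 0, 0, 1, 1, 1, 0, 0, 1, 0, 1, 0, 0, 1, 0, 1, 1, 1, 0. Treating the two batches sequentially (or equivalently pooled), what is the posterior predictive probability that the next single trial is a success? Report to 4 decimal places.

The Beta prior is conjugate to a Binomial/Bernoulli likelihood; the update adds successes to α and failures to β.
After batch 1: Beta(7.1+6, 1.3+22) = Beta(13.1, 23.3).
After batch 2: Beta(13.1+19, 23.3+18) = Beta(32.1, 41.3).
For a single future Bernoulli trial, P(success | data) = α/(α+β) = 0.4373.

0.4373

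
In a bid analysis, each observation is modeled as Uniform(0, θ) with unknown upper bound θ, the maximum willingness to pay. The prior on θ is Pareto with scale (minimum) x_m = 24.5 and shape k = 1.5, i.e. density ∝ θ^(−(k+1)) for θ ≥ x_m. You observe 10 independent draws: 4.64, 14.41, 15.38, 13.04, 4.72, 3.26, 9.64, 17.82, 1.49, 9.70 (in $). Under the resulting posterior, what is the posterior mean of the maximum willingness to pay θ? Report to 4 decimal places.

A Pareto(scale x_m, shape k) prior on the upper bound θ of Uniform(0, θ) is conjugate: posterior is Pareto(max(x_m, max xᵢ), k + n).
Sample maximum = 17.82; prior scale x_m = 24.5 → posterior scale = max = 24.50.
Posterior shape = 1.5 + 10 = 11.5.
E[θ|data] = k·x_m/(k−1) = 11.5·24.50/10.5 = 26.8333.

26.8333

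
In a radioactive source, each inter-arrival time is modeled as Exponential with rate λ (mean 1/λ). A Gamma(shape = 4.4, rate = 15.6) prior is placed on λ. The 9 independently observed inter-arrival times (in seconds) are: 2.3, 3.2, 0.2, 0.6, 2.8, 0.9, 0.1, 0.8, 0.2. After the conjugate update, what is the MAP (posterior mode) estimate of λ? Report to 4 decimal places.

0.4644

With a Gamma(shape α, rate β) prior on the exponential rate λ, the posterior after n observations with total T = Σxᵢ is Gamma(α+n, β+T).
Sum of observations T = 11.1 seconds; n = 9.
Posterior: Gamma(4.4+9, 15.6+11.1) = Gamma(13.4, 26.7).
Mode = (α−1)/β = 0.4644.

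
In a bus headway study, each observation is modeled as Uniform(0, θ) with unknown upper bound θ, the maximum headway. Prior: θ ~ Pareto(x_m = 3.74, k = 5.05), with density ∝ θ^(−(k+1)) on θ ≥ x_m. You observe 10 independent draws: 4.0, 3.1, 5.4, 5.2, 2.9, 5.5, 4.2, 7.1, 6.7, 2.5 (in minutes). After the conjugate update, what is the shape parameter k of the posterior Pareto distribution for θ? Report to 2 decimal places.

A Pareto(scale x_m, shape k) prior on the upper bound θ of Uniform(0, θ) is conjugate: posterior is Pareto(max(x_m, max xᵢ), k + n).
Sample maximum = 7.1; prior scale x_m = 3.74 → posterior scale = max = 7.10.
Posterior shape = 5.05 + 10 = 15.05.
Posterior shape k = 15.05.

15.05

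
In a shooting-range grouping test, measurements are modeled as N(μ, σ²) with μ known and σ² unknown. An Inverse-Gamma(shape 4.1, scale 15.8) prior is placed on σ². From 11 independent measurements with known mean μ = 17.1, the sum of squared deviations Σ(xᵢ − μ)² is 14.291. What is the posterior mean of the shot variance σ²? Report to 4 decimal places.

2.6681

With known mean μ and an Inverse-Gamma(α, β) prior on σ², the Normal likelihood is conjugate: posterior is Inv-Gamma(α + n/2, β + Σ(xᵢ−μ)²/2).
Posterior: Inv-Gamma(4.1 + 11/2, 15.8 + 14.291/2) = Inv-Gamma(9.60, 22.9455).
E[σ²|data] = β/(α−1) = 22.9455/8.60 = 2.6681.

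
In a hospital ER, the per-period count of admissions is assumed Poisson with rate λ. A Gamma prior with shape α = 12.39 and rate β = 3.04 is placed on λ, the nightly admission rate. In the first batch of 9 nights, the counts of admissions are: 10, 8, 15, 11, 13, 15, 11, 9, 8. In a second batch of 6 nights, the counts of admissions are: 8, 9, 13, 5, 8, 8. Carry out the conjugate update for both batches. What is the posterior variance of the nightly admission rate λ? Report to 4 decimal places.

With a Gamma(shape α, rate β) prior, the Poisson likelihood is conjugate: the posterior is Gamma(α + ΣXᵢ, β + n).
Batch 1: sum of counts S = 100 over n = 9 nights.
After batch 1: Gamma(α+S, β+n) = Gamma(12.39+100, 3.04+9) = Gamma(112.39, 12.04).
Batch 2: sum of counts S = 51 over n = 6 nights.
After batch 2: Gamma(α+S, β+n) = Gamma(112.39+51, 12.04+6) = Gamma(163.39, 18.04).
Var = α/β² = 163.39/18.04² = 0.5021.

0.5021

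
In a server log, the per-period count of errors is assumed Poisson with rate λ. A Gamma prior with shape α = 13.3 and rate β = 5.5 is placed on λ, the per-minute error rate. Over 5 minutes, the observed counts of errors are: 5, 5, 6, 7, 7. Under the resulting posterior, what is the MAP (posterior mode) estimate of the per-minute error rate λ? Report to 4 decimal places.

4.0286

With a Gamma(shape α, rate β) prior, the Poisson likelihood is conjugate: the posterior is Gamma(α + ΣXᵢ, β + n).
Sum of counts S = 30 over n = 5 minutes.
Posterior: Gamma(α+S, β+n) = Gamma(13.3+30, 5.5+5) = Gamma(43.3, 10.5).
Mode of Gamma(α,β) for α≥1 is (α−1)/β = 42.3/10.5 = 4.0286.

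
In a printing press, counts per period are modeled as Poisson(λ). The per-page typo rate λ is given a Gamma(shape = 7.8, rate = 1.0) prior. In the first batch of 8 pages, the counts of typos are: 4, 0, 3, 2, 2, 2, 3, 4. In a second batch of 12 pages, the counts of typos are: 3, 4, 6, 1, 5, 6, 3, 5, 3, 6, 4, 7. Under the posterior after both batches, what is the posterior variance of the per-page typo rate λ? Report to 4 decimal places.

With a Gamma(shape α, rate β) prior, the Poisson likelihood is conjugate: the posterior is Gamma(α + ΣXᵢ, β + n).
Batch 1: sum of counts S = 20 over n = 8 pages.
After batch 1: Gamma(α+S, β+n) = Gamma(7.8+20, 1.0+8) = Gamma(27.8, 9.0).
Batch 2: sum of counts S = 53 over n = 12 pages.
After batch 2: Gamma(α+S, β+n) = Gamma(27.8+53, 9.0+12) = Gamma(80.8, 21.0).
Var = α/β² = 80.8/21.0² = 0.1832.

0.1832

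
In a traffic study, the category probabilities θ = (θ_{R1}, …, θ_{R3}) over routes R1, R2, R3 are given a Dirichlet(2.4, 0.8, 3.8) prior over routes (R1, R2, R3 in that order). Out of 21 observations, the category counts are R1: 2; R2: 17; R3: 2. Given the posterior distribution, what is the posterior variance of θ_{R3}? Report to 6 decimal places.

0.005663

The Dirichlet prior is conjugate to the Multinomial likelihood: each posterior αⱼ = prior αⱼ + observed count nⱼ.
Posterior concentration: (4.4, 17.8, 5.8), total = 28.0.
Var[θ_j] = α_j(Σα−α_j)/((Σα)²(Σα+1)) = 5.8·22.2/(28.0²·29.0) = 0.005663.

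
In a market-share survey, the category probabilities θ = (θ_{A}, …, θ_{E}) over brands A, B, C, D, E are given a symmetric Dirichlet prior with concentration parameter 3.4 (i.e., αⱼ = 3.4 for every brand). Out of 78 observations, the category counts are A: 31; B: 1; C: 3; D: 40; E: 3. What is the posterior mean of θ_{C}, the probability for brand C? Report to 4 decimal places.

The Dirichlet prior is conjugate to the Multinomial likelihood: each posterior αⱼ = prior αⱼ + observed count nⱼ.
Posterior concentration: (34.4, 4.4, 6.4, 43.4, 6.4), total = 95.0.
E[θ_{C}|data] = α_{C}/Σα = 6.4/95.0 = 0.0674.

0.0674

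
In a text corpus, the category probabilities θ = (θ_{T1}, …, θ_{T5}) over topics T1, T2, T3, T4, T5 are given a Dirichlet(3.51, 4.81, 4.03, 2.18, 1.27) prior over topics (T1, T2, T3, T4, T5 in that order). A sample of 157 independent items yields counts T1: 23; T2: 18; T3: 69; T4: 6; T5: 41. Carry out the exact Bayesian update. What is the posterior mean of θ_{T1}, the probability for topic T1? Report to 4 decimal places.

0.1534

The Dirichlet prior is conjugate to the Multinomial likelihood: each posterior αⱼ = prior αⱼ + observed count nⱼ.
Posterior concentration: (26.51, 22.81, 73.03, 8.18, 42.27), total = 172.80.
E[θ_{T1}|data] = α_{T1}/Σα = 26.51/172.80 = 0.1534.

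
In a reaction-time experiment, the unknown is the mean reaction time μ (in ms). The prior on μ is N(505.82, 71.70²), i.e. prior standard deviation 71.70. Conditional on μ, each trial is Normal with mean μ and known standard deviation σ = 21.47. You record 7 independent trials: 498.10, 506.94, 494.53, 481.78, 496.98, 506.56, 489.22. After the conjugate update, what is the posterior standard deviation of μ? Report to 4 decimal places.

For Normal data with known variance σ², a Normal(μ₀, σ₀²) prior on μ is conjugate. Posterior precision = 1/σ₀² + n/σ²; posterior mean is the precision-weighted average of μ₀ and x̄.
σ₀² = 71.70² = 5140.89, σ² = 21.47² = 460.9609; σ² + n·σ₀² = 460.9609 + 7·5140.89 = 36447.1909.
Posterior precision = 1/σ₀² + n/σ² = 1/5140.89 + 7/460.9609 = (σ² + n·σ₀²)/(σ₀²σ²) = 36447.1909/(5140.89·460.9609); posterior variance σₙ² = σ₀²σ²/(σ² + n·σ₀²) = 5140.89·460.9609/36447.1909 = 65.018709.
Posterior SD = √σₙ² = √(5140.89·460.9609/36447.1909) = 8.0634.

8.0634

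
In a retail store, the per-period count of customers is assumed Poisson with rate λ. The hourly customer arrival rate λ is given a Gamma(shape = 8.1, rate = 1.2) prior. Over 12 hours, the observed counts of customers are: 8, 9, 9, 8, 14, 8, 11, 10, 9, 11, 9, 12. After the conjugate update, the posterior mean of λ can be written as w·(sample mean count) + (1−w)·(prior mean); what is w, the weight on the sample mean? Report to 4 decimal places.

0.9091

With a Gamma(shape α, rate β) prior, the Poisson likelihood is conjugate: the posterior is Gamma(α + ΣXᵢ, β + n).
Posterior mean = (α₀+S)/(β₀+n) = [n/(β₀+n)]·(S/n) + [β₀/(β₀+n)]·(α₀/β₀), so only n and β₀ enter the weight.
Weight on data w = n/(β₀+n) = 12/(1.2+12) = 12/13.2 = 0.9091.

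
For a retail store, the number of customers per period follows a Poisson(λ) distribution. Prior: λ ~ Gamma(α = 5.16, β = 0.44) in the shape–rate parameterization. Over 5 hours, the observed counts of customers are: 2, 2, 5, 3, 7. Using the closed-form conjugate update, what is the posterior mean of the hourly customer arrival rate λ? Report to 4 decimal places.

With a Gamma(shape α, rate β) prior, the Poisson likelihood is conjugate: the posterior is Gamma(α + ΣXᵢ, β + n).
Sum of counts S = 19 over n = 5 hours.
Posterior: Gamma(α+S, β+n) = Gamma(5.16+19, 0.44+5) = Gamma(24.16, 5.44).
Posterior mean = α/β = 24.16/5.44 = 4.4412.

4.4412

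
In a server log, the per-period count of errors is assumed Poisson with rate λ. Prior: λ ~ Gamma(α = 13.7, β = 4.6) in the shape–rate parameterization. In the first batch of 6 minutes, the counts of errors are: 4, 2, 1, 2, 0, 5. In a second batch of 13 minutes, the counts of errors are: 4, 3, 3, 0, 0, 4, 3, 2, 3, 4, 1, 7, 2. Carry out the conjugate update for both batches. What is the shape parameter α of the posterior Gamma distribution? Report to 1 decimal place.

With a Gamma(shape α, rate β) prior, the Poisson likelihood is conjugate: the posterior is Gamma(α + ΣXᵢ, β + n).
Batch 1: sum of counts S = 14 over n = 6 minutes.
After batch 1: Gamma(α+S, β+n) = Gamma(13.7+14, 4.6+6) = Gamma(27.7, 10.6).
Batch 2: sum of counts S = 36 over n = 13 minutes.
After batch 2: Gamma(α+S, β+n) = Gamma(27.7+36, 10.6+13) = Gamma(63.7, 23.6).
Posterior α = 63.7.

63.7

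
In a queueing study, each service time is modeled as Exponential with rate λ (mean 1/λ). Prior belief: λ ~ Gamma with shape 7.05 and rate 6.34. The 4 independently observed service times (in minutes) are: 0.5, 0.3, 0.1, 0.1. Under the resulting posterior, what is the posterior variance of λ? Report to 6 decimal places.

0.205102

With a Gamma(shape α, rate β) prior on the exponential rate λ, the posterior after n observations with total T = Σxᵢ is Gamma(α+n, β+T).
Sum of observations T = 1.0 minutes; n = 4.
Posterior: Gamma(7.05+4, 6.34+1.0) = Gamma(11.05, 7.34).
Var = α/β² = 0.205102.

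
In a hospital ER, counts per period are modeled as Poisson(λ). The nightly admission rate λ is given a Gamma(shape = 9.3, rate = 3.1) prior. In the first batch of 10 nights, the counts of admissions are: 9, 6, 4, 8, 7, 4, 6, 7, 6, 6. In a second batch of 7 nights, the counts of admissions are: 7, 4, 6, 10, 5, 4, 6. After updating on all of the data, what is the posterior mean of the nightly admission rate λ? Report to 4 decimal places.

5.6866

With a Gamma(shape α, rate β) prior, the Poisson likelihood is conjugate: the posterior is Gamma(α + ΣXᵢ, β + n).
Batch 1: sum of counts S = 63 over n = 10 nights.
After batch 1: Gamma(α+S, β+n) = Gamma(9.3+63, 3.1+10) = Gamma(72.3, 13.1).
Batch 2: sum of counts S = 42 over n = 7 nights.
After batch 2: Gamma(α+S, β+n) = Gamma(72.3+42, 13.1+7) = Gamma(114.3, 20.1).
Posterior mean = α/β = 114.3/20.1 = 5.6866.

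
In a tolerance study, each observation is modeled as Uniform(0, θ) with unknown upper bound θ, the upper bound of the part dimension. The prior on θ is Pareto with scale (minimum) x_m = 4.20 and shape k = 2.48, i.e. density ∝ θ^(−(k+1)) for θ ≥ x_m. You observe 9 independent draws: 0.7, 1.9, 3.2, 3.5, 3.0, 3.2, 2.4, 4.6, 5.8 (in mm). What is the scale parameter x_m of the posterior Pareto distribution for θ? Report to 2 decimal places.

5.80

A Pareto(scale x_m, shape k) prior on the upper bound θ of Uniform(0, θ) is conjugate: posterior is Pareto(max(x_m, max xᵢ), k + n).
Sample maximum = 5.8; prior scale x_m = 4.20 → posterior scale = max = 5.80.
Posterior shape = 2.48 + 9 = 11.48.
Posterior scale x_m = 5.80.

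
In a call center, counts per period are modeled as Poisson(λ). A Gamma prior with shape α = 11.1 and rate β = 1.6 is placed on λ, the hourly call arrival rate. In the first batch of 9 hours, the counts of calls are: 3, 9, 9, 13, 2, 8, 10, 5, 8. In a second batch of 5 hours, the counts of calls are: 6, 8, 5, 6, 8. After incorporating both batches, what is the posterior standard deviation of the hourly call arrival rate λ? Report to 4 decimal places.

With a Gamma(shape α, rate β) prior, the Poisson likelihood is conjugate: the posterior is Gamma(α + ΣXᵢ, β + n).
Batch 1: sum of counts S = 67 over n = 9 hours.
After batch 1: Gamma(α+S, β+n) = Gamma(11.1+67, 1.6+9) = Gamma(78.1, 10.6).
Batch 2: sum of counts S = 33 over n = 5 hours.
After batch 2: Gamma(α+S, β+n) = Gamma(78.1+33, 10.6+5) = Gamma(111.1, 15.6).
SD = √α/β = √111.1/15.6 = 0.6757.

0.6757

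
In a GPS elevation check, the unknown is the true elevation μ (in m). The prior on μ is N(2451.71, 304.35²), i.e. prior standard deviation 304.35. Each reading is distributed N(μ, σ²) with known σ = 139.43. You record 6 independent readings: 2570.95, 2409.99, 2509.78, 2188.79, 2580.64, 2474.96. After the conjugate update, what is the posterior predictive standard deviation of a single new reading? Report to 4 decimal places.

150.2376

For Normal data with known variance σ², a Normal(μ₀, σ₀²) prior on μ is conjugate. Posterior precision = 1/σ₀² + n/σ²; posterior mean is the precision-weighted average of μ₀ and x̄.
σ₀² = 304.35² = 92628.9225, σ² = 139.43² = 19440.7249; σ² + n·σ₀² = 19440.7249 + 6·92628.9225 = 575214.2599.
Posterior precision = 1/σ₀² + n/σ² = 1/92628.9225 + 6/19440.7249 = (σ² + n·σ₀²)/(σ₀²σ²) = 575214.2599/(92628.9225·19440.7249); posterior variance σₙ² = σ₀²σ²/(σ² + n·σ₀²) = 92628.9225·19440.7249/575214.2599 = 3130.613279.
Predictive variance for one new observation = σₙ² + σ² = 92628.9225·19440.7249/575214.2599 + 19440.7249 = σ²·(σ₀² + 575214.2599)/575214.2599 = 19440.7249·667843.1824/575214.2599 = 22571.338179; SD = √(19440.7249·667843.1824/575214.2599) = 150.2376.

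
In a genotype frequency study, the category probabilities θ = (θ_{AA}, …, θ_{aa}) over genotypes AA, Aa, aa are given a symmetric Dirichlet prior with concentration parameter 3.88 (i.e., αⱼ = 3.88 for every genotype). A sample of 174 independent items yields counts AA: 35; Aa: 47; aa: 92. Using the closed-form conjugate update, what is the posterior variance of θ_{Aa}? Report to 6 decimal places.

The Dirichlet prior is conjugate to the Multinomial likelihood: each posterior αⱼ = prior αⱼ + observed count nⱼ.
Posterior concentration: (38.88, 50.88, 95.88), total = 185.64.
Var[θ_j] = α_j(Σα−α_j)/((Σα)²(Σα+1)) = 50.88·134.76/(185.64²·186.64) = 0.001066.

0.001066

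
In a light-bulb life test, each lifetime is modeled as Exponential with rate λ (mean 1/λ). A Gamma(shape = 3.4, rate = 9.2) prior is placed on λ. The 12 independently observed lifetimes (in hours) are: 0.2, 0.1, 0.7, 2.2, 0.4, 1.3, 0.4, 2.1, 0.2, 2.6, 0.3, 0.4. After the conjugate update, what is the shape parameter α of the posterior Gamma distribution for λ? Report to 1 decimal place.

With a Gamma(shape α, rate β) prior on the exponential rate λ, the posterior after n observations with total T = Σxᵢ is Gamma(α+n, β+T).
Sum of observations T = 10.9 hours; n = 12.
Posterior: Gamma(3.4+12, 9.2+10.9) = Gamma(15.4, 20.1).
Posterior α = 15.4.

15.4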